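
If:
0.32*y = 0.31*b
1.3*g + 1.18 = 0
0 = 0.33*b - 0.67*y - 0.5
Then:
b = -1.57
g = -0.91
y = -1.52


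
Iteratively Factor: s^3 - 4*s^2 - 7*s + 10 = (s + 2)*(s^2 - 6*s + 5) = (s - 1)*(s + 2)*(s - 5)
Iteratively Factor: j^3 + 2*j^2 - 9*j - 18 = (j + 3)*(j^2 - j - 6) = (j + 2)*(j + 3)*(j - 3)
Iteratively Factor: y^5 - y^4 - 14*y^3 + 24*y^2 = (y)*(y^4 - y^3 - 14*y^2 + 24*y) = y*(y - 3)*(y^3 + 2*y^2 - 8*y) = y^2*(y - 3)*(y^2 + 2*y - 8) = y^2*(y - 3)*(y - 2)*(y + 4)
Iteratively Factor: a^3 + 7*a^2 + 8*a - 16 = (a - 1)*(a^2 + 8*a + 16) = (a - 1)*(a + 4)*(a + 4)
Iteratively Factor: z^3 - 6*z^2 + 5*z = (z)*(z^2 - 6*z + 5) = z*(z - 1)*(z - 5)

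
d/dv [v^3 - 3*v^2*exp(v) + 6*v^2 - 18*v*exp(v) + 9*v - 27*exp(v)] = -3*v^2*exp(v) + 3*v^2 - 24*v*exp(v) + 12*v - 45*exp(v) + 9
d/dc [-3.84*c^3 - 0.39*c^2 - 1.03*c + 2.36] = -11.52*c^2 - 0.78*c - 1.03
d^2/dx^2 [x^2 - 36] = 2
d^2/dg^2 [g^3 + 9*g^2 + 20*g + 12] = 6*g + 18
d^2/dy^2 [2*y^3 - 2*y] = 12*y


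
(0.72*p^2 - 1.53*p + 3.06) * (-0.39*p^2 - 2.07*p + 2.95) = -0.2808*p^4 - 0.8937*p^3 + 4.0977*p^2 - 10.8477*p + 9.027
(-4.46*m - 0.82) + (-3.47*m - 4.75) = -7.93*m - 5.57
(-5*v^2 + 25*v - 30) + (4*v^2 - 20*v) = -v^2 + 5*v - 30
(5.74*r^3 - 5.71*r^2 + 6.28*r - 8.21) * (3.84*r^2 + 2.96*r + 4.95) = 22.0416*r^5 - 4.936*r^4 + 35.6266*r^3 - 41.2021*r^2 + 6.7844*r - 40.6395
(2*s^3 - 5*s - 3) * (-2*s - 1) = -4*s^4 - 2*s^3 + 10*s^2 + 11*s + 3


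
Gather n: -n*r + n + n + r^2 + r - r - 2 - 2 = n*(2 - r) + r^2 - 4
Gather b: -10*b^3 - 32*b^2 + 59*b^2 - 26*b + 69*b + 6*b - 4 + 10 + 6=-10*b^3 + 27*b^2 + 49*b + 12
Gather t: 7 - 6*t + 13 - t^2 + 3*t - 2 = -t^2 - 3*t + 18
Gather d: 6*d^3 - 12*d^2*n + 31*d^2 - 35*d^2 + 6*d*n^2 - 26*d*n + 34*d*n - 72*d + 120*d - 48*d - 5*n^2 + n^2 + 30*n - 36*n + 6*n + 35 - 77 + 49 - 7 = 6*d^3 + d^2*(-12*n - 4) + d*(6*n^2 + 8*n) - 4*n^2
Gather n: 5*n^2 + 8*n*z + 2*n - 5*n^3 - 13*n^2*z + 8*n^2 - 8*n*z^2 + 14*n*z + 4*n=-5*n^3 + n^2*(13 - 13*z) + n*(-8*z^2 + 22*z + 6)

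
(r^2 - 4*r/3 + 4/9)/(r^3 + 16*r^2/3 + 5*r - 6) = (r - 2/3)/(r^2 + 6*r + 9)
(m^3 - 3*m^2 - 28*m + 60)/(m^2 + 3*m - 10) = m - 6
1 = 1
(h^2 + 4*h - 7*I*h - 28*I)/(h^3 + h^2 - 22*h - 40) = (h - 7*I)/(h^2 - 3*h - 10)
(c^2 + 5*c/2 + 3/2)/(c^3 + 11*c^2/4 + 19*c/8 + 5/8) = 4*(2*c + 3)/(8*c^2 + 14*c + 5)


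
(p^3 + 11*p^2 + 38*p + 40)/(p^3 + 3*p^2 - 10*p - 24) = (p + 5)/(p - 3)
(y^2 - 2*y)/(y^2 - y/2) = 2*(y - 2)/(2*y - 1)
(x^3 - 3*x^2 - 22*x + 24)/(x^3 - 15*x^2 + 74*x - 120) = (x^2 + 3*x - 4)/(x^2 - 9*x + 20)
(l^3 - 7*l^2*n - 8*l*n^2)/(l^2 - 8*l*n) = l + n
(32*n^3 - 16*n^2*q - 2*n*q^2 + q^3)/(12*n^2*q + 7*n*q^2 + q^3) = (8*n^2 - 6*n*q + q^2)/(q*(3*n + q))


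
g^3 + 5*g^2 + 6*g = g*(g + 2)*(g + 3)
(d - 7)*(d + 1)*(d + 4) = d^3 - 2*d^2 - 31*d - 28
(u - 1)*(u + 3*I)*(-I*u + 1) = -I*u^3 + 4*u^2 + I*u^2 - 4*u + 3*I*u - 3*I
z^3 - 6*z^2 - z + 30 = (z - 5)*(z - 3)*(z + 2)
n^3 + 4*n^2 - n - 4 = (n - 1)*(n + 1)*(n + 4)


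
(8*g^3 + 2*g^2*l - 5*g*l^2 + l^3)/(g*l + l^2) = 8*g^2/l - 6*g + l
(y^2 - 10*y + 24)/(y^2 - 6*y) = (y - 4)/y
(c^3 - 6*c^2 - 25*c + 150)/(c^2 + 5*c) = c - 11 + 30/c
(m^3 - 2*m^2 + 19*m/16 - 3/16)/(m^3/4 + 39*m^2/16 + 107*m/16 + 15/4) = (16*m^3 - 32*m^2 + 19*m - 3)/(4*m^3 + 39*m^2 + 107*m + 60)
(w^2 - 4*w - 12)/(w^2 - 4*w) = (w^2 - 4*w - 12)/(w*(w - 4))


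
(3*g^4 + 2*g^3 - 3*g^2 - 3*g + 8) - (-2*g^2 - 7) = 3*g^4 + 2*g^3 - g^2 - 3*g + 15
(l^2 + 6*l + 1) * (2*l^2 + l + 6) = 2*l^4 + 13*l^3 + 14*l^2 + 37*l + 6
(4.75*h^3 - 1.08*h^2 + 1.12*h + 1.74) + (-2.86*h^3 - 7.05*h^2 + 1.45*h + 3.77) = 1.89*h^3 - 8.13*h^2 + 2.57*h + 5.51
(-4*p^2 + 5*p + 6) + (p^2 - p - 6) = -3*p^2 + 4*p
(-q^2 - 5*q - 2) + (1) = -q^2 - 5*q - 1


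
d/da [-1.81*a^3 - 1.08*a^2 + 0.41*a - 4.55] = -5.43*a^2 - 2.16*a + 0.41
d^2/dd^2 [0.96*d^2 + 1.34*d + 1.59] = 1.92000000000000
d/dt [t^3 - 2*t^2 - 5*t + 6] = 3*t^2 - 4*t - 5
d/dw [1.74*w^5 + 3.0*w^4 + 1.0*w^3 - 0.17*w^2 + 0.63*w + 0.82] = 8.7*w^4 + 12.0*w^3 + 3.0*w^2 - 0.34*w + 0.63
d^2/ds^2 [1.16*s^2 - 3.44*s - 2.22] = 2.32000000000000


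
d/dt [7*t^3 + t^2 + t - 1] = 21*t^2 + 2*t + 1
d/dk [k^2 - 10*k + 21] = 2*k - 10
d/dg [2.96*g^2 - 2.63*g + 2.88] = 5.92*g - 2.63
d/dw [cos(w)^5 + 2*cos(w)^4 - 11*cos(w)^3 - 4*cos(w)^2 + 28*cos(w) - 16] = (-5*sin(w)^2 + 8*cos(w) - 23)*sin(w)^3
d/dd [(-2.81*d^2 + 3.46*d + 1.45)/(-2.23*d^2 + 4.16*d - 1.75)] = (-3.9738*d^2 + 16.302*d - 12.087)/(4.9729*d^4 - 18.5536*d^3 + 25.1106*d^2 - 14.56*d + 3.0625)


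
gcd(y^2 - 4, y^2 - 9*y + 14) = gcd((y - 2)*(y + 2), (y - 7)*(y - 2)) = y - 2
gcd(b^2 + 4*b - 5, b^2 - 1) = b - 1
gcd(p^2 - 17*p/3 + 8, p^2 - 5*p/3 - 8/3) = p - 8/3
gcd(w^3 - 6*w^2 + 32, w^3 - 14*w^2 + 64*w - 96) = w^2 - 8*w + 16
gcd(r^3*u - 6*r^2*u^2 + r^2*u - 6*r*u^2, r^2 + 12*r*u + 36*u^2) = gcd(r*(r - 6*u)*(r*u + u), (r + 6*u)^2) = 1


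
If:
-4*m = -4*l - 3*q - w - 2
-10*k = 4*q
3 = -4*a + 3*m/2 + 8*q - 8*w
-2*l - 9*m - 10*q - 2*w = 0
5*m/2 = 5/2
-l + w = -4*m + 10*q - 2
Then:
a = 4173/392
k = 17/245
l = 201/98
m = 1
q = -17/98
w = -557/98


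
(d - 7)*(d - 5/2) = d^2 - 19*d/2 + 35/2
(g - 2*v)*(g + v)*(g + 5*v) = g^3 + 4*g^2*v - 7*g*v^2 - 10*v^3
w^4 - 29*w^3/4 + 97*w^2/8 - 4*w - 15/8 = (w - 5)*(w - 3/2)*(w - 1)*(w + 1/4)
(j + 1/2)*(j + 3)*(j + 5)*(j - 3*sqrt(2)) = j^4 - 3*sqrt(2)*j^3 + 17*j^3/2 - 51*sqrt(2)*j^2/2 + 19*j^2 - 57*sqrt(2)*j + 15*j/2 - 45*sqrt(2)/2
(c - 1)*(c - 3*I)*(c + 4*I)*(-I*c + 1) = -I*c^4 + 2*c^3 + I*c^3 - 2*c^2 - 11*I*c^2 + 12*c + 11*I*c - 12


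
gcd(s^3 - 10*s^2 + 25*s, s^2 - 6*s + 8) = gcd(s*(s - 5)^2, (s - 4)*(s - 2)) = 1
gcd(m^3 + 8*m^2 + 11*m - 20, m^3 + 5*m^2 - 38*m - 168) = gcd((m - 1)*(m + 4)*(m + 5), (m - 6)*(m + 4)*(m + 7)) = m + 4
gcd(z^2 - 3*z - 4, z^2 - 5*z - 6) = z + 1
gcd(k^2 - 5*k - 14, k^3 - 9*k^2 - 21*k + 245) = k - 7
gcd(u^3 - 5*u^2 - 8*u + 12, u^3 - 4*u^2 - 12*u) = u^2 - 4*u - 12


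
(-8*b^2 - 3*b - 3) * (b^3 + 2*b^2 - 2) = -8*b^5 - 19*b^4 - 9*b^3 + 10*b^2 + 6*b + 6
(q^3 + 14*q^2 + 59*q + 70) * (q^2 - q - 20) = q^5 + 13*q^4 + 25*q^3 - 269*q^2 - 1250*q - 1400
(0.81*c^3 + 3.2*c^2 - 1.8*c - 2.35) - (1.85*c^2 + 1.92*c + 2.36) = 0.81*c^3 + 1.35*c^2 - 3.72*c - 4.71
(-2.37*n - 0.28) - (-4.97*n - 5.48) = 2.6*n + 5.2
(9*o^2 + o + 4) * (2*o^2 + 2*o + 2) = 18*o^4 + 20*o^3 + 28*o^2 + 10*o + 8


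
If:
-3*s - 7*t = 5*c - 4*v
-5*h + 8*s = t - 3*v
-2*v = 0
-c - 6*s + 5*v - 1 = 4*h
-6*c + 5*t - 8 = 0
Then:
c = -499/593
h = -46/593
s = 15/593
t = 350/593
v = 0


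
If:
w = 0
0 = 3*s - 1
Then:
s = 1/3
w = 0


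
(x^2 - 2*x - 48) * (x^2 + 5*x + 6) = x^4 + 3*x^3 - 52*x^2 - 252*x - 288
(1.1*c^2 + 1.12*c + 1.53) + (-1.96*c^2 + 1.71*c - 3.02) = -0.86*c^2 + 2.83*c - 1.49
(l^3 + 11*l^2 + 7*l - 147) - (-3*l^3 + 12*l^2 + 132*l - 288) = 4*l^3 - l^2 - 125*l + 141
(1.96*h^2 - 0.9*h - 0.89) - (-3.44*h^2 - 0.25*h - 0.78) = 5.4*h^2 - 0.65*h - 0.11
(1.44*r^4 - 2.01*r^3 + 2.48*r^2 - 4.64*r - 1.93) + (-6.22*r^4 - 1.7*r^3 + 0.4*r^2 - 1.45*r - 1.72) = -4.78*r^4 - 3.71*r^3 + 2.88*r^2 - 6.09*r - 3.65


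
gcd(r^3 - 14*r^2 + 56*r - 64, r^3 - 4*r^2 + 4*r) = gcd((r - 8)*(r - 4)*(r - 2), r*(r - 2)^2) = r - 2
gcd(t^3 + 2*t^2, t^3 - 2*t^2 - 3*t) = t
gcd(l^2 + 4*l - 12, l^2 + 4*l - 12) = l^2 + 4*l - 12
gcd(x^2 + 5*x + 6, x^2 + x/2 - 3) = x + 2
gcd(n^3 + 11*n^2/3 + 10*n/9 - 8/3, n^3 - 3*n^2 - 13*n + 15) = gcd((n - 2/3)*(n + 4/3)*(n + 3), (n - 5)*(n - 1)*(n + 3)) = n + 3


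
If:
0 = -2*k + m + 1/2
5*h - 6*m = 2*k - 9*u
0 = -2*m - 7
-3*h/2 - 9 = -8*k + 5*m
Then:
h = -7/3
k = -3/2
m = -7/2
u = -37/27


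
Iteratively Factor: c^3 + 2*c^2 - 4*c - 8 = (c - 2)*(c^2 + 4*c + 4) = (c - 2)*(c + 2)*(c + 2)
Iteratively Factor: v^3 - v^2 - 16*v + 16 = (v + 4)*(v^2 - 5*v + 4) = (v - 1)*(v + 4)*(v - 4)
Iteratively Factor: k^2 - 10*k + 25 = (k - 5)*(k - 5)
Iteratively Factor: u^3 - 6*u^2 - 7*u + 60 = (u + 3)*(u^2 - 9*u + 20) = (u - 5)*(u + 3)*(u - 4)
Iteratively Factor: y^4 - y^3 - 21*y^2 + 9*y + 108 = (y - 4)*(y^3 + 3*y^2 - 9*y - 27) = (y - 4)*(y + 3)*(y^2 - 9) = (y - 4)*(y - 3)*(y + 3)*(y + 3)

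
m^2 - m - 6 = (m - 3)*(m + 2)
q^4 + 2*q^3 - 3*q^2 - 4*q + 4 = (q - 1)^2*(q + 2)^2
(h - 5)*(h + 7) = h^2 + 2*h - 35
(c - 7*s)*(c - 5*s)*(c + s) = c^3 - 11*c^2*s + 23*c*s^2 + 35*s^3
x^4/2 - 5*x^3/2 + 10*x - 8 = (x/2 + 1)*(x - 4)*(x - 2)*(x - 1)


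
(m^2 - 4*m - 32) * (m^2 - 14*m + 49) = m^4 - 18*m^3 + 73*m^2 + 252*m - 1568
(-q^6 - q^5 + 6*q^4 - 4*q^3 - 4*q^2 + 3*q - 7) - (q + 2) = -q^6 - q^5 + 6*q^4 - 4*q^3 - 4*q^2 + 2*q - 9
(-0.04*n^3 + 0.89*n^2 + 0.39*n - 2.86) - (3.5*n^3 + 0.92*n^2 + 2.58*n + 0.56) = -3.54*n^3 - 0.03*n^2 - 2.19*n - 3.42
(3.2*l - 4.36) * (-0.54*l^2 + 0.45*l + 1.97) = -1.728*l^3 + 3.7944*l^2 + 4.342*l - 8.5892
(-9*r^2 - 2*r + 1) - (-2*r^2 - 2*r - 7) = 8 - 7*r^2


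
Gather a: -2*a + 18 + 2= 20 - 2*a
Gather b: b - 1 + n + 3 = b + n + 2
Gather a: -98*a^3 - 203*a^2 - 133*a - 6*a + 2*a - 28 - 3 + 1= -98*a^3 - 203*a^2 - 137*a - 30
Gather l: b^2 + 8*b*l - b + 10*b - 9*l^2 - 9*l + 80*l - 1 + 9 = b^2 + 9*b - 9*l^2 + l*(8*b + 71) + 8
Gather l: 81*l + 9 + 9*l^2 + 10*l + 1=9*l^2 + 91*l + 10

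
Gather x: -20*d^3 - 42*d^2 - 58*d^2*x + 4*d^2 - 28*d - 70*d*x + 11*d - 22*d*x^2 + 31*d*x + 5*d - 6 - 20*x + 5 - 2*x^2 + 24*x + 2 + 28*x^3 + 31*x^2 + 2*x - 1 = -20*d^3 - 38*d^2 - 12*d + 28*x^3 + x^2*(29 - 22*d) + x*(-58*d^2 - 39*d + 6)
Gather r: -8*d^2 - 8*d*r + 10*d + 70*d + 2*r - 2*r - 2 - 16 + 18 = -8*d^2 - 8*d*r + 80*d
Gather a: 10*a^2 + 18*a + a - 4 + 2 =10*a^2 + 19*a - 2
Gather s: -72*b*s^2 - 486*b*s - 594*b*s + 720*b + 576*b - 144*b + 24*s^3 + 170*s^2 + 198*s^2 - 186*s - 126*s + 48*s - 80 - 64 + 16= 1152*b + 24*s^3 + s^2*(368 - 72*b) + s*(-1080*b - 264) - 128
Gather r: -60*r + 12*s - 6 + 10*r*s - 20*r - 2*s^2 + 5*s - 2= r*(10*s - 80) - 2*s^2 + 17*s - 8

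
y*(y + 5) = y^2 + 5*y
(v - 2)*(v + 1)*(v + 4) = v^3 + 3*v^2 - 6*v - 8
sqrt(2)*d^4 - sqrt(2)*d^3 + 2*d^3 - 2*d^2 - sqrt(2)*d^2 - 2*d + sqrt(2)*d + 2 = (d - 1)^2*(d + sqrt(2))*(sqrt(2)*d + sqrt(2))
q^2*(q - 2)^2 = q^4 - 4*q^3 + 4*q^2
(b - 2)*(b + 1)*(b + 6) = b^3 + 5*b^2 - 8*b - 12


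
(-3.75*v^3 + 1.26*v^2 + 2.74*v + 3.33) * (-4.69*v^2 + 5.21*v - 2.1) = 17.5875*v^5 - 25.4469*v^4 + 1.589*v^3 - 3.9883*v^2 + 11.5953*v - 6.993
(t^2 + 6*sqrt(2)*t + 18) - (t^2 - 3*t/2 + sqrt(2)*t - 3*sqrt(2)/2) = 3*t/2 + 5*sqrt(2)*t + 3*sqrt(2)/2 + 18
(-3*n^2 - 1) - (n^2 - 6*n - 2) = -4*n^2 + 6*n + 1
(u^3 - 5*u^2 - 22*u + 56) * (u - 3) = u^4 - 8*u^3 - 7*u^2 + 122*u - 168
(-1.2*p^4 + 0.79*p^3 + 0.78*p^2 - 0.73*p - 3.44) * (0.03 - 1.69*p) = 2.028*p^5 - 1.3711*p^4 - 1.2945*p^3 + 1.2571*p^2 + 5.7917*p - 0.1032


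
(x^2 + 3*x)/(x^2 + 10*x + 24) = x*(x + 3)/(x^2 + 10*x + 24)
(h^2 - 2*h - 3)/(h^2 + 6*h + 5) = (h - 3)/(h + 5)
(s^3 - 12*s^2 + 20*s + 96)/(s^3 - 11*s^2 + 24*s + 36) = (s^2 - 6*s - 16)/(s^2 - 5*s - 6)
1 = 1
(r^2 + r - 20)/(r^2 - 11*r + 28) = (r + 5)/(r - 7)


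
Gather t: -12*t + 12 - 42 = -12*t - 30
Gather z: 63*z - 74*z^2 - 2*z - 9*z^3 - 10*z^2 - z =-9*z^3 - 84*z^2 + 60*z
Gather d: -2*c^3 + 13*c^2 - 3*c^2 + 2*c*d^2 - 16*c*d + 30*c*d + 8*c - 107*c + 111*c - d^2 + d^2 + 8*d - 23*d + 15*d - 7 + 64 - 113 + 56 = -2*c^3 + 10*c^2 + 2*c*d^2 + 14*c*d + 12*c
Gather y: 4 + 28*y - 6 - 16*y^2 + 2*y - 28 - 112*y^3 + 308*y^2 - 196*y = -112*y^3 + 292*y^2 - 166*y - 30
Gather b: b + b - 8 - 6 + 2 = 2*b - 12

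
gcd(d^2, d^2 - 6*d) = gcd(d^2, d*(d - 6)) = d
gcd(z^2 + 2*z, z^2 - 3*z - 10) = z + 2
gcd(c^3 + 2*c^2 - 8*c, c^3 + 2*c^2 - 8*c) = c^3 + 2*c^2 - 8*c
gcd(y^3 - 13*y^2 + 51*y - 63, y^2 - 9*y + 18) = y - 3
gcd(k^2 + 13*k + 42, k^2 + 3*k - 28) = k + 7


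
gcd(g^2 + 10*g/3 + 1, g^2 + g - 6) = g + 3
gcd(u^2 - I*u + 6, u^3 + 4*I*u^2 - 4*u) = u + 2*I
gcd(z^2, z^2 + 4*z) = z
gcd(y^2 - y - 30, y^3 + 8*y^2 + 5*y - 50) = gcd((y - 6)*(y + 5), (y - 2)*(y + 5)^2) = y + 5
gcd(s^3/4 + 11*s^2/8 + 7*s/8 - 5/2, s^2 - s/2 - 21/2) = 1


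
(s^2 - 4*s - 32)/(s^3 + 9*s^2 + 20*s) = (s - 8)/(s*(s + 5))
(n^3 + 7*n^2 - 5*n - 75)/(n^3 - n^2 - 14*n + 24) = (n^2 + 10*n + 25)/(n^2 + 2*n - 8)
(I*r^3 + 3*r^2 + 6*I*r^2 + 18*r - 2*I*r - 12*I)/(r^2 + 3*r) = (I*r^3 + r^2*(3 + 6*I) + 2*r*(9 - I) - 12*I)/(r*(r + 3))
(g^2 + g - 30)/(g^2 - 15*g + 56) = (g^2 + g - 30)/(g^2 - 15*g + 56)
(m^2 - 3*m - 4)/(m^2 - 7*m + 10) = (m^2 - 3*m - 4)/(m^2 - 7*m + 10)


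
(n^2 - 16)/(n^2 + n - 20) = (n + 4)/(n + 5)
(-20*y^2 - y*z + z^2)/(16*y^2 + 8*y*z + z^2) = (-5*y + z)/(4*y + z)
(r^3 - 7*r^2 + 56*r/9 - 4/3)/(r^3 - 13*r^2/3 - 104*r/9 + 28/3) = (3*r - 1)/(3*r + 7)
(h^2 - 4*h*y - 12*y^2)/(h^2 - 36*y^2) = (h + 2*y)/(h + 6*y)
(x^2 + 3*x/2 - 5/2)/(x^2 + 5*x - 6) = (x + 5/2)/(x + 6)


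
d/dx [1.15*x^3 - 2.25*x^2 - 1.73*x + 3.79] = 3.45*x^2 - 4.5*x - 1.73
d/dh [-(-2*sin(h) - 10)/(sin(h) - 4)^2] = -2*(sin(h) + 14)*cos(h)/(sin(h) - 4)^3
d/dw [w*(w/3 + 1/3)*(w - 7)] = w^2 - 4*w - 7/3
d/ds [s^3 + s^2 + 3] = s*(3*s + 2)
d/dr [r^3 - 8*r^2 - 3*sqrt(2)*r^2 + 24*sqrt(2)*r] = 3*r^2 - 16*r - 6*sqrt(2)*r + 24*sqrt(2)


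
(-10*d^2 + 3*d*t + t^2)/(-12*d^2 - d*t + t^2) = (10*d^2 - 3*d*t - t^2)/(12*d^2 + d*t - t^2)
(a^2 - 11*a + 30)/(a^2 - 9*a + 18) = (a - 5)/(a - 3)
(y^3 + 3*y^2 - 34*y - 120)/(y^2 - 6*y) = y + 9 + 20/y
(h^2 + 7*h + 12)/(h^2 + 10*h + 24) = (h + 3)/(h + 6)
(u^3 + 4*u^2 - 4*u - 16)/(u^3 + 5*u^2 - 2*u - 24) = (u + 2)/(u + 3)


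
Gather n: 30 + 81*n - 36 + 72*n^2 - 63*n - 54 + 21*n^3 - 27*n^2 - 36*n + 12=21*n^3 + 45*n^2 - 18*n - 48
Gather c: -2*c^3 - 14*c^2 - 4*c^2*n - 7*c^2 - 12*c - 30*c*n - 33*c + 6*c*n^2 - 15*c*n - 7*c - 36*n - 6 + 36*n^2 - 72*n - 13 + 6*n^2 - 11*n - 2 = -2*c^3 + c^2*(-4*n - 21) + c*(6*n^2 - 45*n - 52) + 42*n^2 - 119*n - 21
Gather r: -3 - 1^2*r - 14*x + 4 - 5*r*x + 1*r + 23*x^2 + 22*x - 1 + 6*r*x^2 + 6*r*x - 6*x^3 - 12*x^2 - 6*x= r*(6*x^2 + x) - 6*x^3 + 11*x^2 + 2*x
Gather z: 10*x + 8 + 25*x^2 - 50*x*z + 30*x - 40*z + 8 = 25*x^2 + 40*x + z*(-50*x - 40) + 16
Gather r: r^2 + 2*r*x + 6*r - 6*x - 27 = r^2 + r*(2*x + 6) - 6*x - 27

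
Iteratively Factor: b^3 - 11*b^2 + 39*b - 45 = (b - 3)*(b^2 - 8*b + 15) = (b - 3)^2*(b - 5)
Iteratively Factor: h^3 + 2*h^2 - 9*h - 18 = (h + 3)*(h^2 - h - 6) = (h + 2)*(h + 3)*(h - 3)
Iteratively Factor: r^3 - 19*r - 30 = (r - 5)*(r^2 + 5*r + 6) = (r - 5)*(r + 2)*(r + 3)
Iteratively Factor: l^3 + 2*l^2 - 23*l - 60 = (l + 4)*(l^2 - 2*l - 15) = (l + 3)*(l + 4)*(l - 5)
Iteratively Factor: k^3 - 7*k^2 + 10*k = (k - 5)*(k^2 - 2*k) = (k - 5)*(k - 2)*(k)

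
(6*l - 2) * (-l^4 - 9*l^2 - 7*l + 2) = -6*l^5 + 2*l^4 - 54*l^3 - 24*l^2 + 26*l - 4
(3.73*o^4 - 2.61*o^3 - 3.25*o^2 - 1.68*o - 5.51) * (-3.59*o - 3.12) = -13.3907*o^5 - 2.2677*o^4 + 19.8107*o^3 + 16.1712*o^2 + 25.0225*o + 17.1912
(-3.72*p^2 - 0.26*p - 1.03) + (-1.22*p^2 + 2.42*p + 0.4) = -4.94*p^2 + 2.16*p - 0.63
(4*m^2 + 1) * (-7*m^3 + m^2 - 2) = -28*m^5 + 4*m^4 - 7*m^3 - 7*m^2 - 2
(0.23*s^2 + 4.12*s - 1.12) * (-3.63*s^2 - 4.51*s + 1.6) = -0.8349*s^4 - 15.9929*s^3 - 14.1476*s^2 + 11.6432*s - 1.792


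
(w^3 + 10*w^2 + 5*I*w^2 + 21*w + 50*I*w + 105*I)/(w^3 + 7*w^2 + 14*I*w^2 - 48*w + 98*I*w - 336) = (w^2 + w*(3 + 5*I) + 15*I)/(w^2 + 14*I*w - 48)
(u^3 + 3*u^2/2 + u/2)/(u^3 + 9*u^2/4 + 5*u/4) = 2*(2*u + 1)/(4*u + 5)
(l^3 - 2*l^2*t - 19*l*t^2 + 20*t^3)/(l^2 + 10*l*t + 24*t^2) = (l^2 - 6*l*t + 5*t^2)/(l + 6*t)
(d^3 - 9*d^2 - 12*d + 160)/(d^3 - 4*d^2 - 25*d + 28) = (d^2 - 13*d + 40)/(d^2 - 8*d + 7)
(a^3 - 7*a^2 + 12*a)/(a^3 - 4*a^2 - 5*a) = (-a^2 + 7*a - 12)/(-a^2 + 4*a + 5)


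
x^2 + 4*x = x*(x + 4)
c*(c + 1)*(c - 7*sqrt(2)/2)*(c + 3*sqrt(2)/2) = c^4 - 2*sqrt(2)*c^3 + c^3 - 21*c^2/2 - 2*sqrt(2)*c^2 - 21*c/2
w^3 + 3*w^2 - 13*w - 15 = (w - 3)*(w + 1)*(w + 5)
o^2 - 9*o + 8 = (o - 8)*(o - 1)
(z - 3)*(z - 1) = z^2 - 4*z + 3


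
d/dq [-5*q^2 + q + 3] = 1 - 10*q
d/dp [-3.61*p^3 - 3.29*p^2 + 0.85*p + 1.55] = -10.83*p^2 - 6.58*p + 0.85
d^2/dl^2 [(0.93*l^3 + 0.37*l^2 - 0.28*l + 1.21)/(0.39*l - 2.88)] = (0.282906*l^3 - 6.267456*l^2 + 46.282752*l + 5.876946)/(0.059319*l^3 - 1.314144*l^2 + 9.704448*l - 23.887872)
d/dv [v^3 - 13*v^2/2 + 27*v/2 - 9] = 3*v^2 - 13*v + 27/2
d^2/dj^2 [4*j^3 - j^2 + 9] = 24*j - 2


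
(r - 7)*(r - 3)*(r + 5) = r^3 - 5*r^2 - 29*r + 105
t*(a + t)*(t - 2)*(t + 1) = a*t^3 - a*t^2 - 2*a*t + t^4 - t^3 - 2*t^2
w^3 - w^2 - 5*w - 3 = (w - 3)*(w + 1)^2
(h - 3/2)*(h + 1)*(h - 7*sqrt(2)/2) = h^3 - 7*sqrt(2)*h^2/2 - h^2/2 - 3*h/2 + 7*sqrt(2)*h/4 + 21*sqrt(2)/4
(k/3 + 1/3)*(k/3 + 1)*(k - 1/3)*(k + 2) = k^4/9 + 17*k^3/27 + k^2 + 7*k/27 - 2/9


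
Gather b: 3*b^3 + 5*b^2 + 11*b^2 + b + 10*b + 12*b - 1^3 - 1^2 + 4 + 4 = 3*b^3 + 16*b^2 + 23*b + 6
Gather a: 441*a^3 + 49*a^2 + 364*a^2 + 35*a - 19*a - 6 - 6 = 441*a^3 + 413*a^2 + 16*a - 12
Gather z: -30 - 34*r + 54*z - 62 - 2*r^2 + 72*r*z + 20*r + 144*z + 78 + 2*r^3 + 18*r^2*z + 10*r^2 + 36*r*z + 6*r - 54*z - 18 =2*r^3 + 8*r^2 - 8*r + z*(18*r^2 + 108*r + 144) - 32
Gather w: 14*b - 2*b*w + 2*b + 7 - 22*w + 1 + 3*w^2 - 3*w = 16*b + 3*w^2 + w*(-2*b - 25) + 8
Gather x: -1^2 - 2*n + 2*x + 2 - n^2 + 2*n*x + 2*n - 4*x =-n^2 + x*(2*n - 2) + 1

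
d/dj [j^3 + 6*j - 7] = 3*j^2 + 6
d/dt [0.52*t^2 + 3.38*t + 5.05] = 1.04*t + 3.38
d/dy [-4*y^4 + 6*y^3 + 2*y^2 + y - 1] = -16*y^3 + 18*y^2 + 4*y + 1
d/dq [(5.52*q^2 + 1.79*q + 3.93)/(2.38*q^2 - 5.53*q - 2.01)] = (-34.7858*q^2 - 40.8972*q + 18.135)/(5.6644*q^4 - 26.3228*q^3 + 21.0133*q^2 + 22.2306*q + 4.0401)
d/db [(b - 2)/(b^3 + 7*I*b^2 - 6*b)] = (b*(b^2 + 7*I*b - 6) - (b - 2)*(3*b^2 + 14*I*b - 6))/(b^2*(b^2 + 7*I*b - 6)^2)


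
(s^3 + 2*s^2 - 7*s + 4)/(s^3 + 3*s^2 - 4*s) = (s - 1)/s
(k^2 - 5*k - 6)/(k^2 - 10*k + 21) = (k^2 - 5*k - 6)/(k^2 - 10*k + 21)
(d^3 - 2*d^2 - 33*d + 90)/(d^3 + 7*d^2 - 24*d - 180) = (d - 3)/(d + 6)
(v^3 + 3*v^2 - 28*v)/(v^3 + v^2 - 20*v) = (v + 7)/(v + 5)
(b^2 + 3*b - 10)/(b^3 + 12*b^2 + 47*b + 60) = (b - 2)/(b^2 + 7*b + 12)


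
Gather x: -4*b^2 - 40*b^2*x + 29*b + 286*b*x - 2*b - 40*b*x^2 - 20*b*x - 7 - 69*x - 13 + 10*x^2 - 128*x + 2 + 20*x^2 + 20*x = -4*b^2 + 27*b + x^2*(30 - 40*b) + x*(-40*b^2 + 266*b - 177) - 18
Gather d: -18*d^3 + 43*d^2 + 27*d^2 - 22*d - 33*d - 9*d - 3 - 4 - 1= -18*d^3 + 70*d^2 - 64*d - 8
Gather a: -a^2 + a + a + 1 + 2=-a^2 + 2*a + 3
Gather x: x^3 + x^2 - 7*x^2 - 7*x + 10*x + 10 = x^3 - 6*x^2 + 3*x + 10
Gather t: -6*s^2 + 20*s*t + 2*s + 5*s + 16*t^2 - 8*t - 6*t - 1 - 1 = -6*s^2 + 7*s + 16*t^2 + t*(20*s - 14) - 2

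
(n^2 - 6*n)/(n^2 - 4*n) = (n - 6)/(n - 4)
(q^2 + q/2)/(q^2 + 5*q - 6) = q*(2*q + 1)/(2*(q^2 + 5*q - 6))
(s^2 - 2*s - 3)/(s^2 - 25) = (s^2 - 2*s - 3)/(s^2 - 25)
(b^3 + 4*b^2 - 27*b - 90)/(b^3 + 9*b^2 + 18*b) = (b - 5)/b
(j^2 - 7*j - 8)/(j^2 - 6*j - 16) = (j + 1)/(j + 2)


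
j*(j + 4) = j^2 + 4*j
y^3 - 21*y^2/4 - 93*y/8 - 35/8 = (y - 7)*(y + 1/2)*(y + 5/4)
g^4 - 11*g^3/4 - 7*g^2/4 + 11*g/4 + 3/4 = (g - 3)*(g - 1)*(g + 1/4)*(g + 1)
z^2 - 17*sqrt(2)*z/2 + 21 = (z - 7*sqrt(2))*(z - 3*sqrt(2)/2)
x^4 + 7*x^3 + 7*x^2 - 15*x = x*(x - 1)*(x + 3)*(x + 5)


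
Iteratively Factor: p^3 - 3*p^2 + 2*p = (p)*(p^2 - 3*p + 2) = p*(p - 1)*(p - 2)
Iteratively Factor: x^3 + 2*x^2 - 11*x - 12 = (x + 1)*(x^2 + x - 12) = (x - 3)*(x + 1)*(x + 4)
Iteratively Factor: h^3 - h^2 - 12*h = (h + 3)*(h^2 - 4*h) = h*(h + 3)*(h - 4)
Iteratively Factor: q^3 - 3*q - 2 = (q - 2)*(q^2 + 2*q + 1) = (q - 2)*(q + 1)*(q + 1)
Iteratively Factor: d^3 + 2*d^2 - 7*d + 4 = (d - 1)*(d^2 + 3*d - 4) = (d - 1)*(d + 4)*(d - 1)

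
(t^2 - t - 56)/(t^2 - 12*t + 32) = (t + 7)/(t - 4)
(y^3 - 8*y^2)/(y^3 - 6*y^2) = (y - 8)/(y - 6)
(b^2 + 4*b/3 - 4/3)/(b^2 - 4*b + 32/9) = 3*(3*b^2 + 4*b - 4)/(9*b^2 - 36*b + 32)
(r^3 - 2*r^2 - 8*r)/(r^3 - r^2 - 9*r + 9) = r*(r^2 - 2*r - 8)/(r^3 - r^2 - 9*r + 9)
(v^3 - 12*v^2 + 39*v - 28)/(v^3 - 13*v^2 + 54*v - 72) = (v^2 - 8*v + 7)/(v^2 - 9*v + 18)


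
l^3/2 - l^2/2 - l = l*(l/2 + 1/2)*(l - 2)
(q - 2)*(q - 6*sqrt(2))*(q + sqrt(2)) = q^3 - 5*sqrt(2)*q^2 - 2*q^2 - 12*q + 10*sqrt(2)*q + 24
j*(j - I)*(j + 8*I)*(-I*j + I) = -I*j^4 + 7*j^3 + I*j^3 - 7*j^2 - 8*I*j^2 + 8*I*j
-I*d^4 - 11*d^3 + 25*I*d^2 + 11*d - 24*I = (d + 1)*(d - 8*I)*(d - 3*I)*(-I*d + I)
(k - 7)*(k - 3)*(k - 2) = k^3 - 12*k^2 + 41*k - 42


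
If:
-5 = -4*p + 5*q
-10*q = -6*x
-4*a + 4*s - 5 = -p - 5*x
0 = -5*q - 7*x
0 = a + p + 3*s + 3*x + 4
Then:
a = -129/64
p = 5/4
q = 0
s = -69/64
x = 0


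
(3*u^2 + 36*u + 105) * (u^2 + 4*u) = 3*u^4 + 48*u^3 + 249*u^2 + 420*u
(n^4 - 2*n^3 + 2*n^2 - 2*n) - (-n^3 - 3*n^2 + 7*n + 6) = n^4 - n^3 + 5*n^2 - 9*n - 6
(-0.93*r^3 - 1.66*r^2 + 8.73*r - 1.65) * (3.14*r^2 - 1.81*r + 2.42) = -2.9202*r^5 - 3.5291*r^4 + 28.1662*r^3 - 24.9995*r^2 + 24.1131*r - 3.993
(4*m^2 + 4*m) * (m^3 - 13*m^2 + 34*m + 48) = 4*m^5 - 48*m^4 + 84*m^3 + 328*m^2 + 192*m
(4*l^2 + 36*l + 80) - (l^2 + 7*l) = 3*l^2 + 29*l + 80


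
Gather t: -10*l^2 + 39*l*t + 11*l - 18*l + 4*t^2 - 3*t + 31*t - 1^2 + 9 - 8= -10*l^2 - 7*l + 4*t^2 + t*(39*l + 28)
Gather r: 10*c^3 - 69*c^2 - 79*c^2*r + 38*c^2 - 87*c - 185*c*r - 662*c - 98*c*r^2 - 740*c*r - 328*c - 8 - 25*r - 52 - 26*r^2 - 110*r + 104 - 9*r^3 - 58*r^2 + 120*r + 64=10*c^3 - 31*c^2 - 1077*c - 9*r^3 + r^2*(-98*c - 84) + r*(-79*c^2 - 925*c - 15) + 108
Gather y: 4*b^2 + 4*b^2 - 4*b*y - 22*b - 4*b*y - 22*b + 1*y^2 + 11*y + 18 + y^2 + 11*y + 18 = 8*b^2 - 44*b + 2*y^2 + y*(22 - 8*b) + 36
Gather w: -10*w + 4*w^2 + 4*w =4*w^2 - 6*w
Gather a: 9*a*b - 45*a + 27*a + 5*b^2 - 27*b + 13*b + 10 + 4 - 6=a*(9*b - 18) + 5*b^2 - 14*b + 8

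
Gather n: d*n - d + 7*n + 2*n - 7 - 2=-d + n*(d + 9) - 9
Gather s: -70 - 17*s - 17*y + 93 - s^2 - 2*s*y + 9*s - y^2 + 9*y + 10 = -s^2 + s*(-2*y - 8) - y^2 - 8*y + 33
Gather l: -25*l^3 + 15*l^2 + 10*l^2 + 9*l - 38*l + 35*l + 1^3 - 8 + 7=-25*l^3 + 25*l^2 + 6*l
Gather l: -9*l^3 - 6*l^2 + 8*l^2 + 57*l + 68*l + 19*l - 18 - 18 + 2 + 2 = -9*l^3 + 2*l^2 + 144*l - 32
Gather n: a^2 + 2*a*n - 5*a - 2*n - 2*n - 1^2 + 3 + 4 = a^2 - 5*a + n*(2*a - 4) + 6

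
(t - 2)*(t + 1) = t^2 - t - 2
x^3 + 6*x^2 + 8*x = x*(x + 2)*(x + 4)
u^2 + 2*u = u*(u + 2)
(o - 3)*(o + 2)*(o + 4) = o^3 + 3*o^2 - 10*o - 24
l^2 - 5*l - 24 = (l - 8)*(l + 3)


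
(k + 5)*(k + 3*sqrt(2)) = k^2 + 3*sqrt(2)*k + 5*k + 15*sqrt(2)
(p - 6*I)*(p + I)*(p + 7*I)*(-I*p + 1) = -I*p^4 + 3*p^3 - 39*I*p^2 + 83*p + 42*I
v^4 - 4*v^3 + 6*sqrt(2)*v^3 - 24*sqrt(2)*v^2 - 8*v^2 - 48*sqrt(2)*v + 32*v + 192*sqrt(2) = (v - 4)*(v - 2*sqrt(2))*(v + 2*sqrt(2))*(v + 6*sqrt(2))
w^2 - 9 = (w - 3)*(w + 3)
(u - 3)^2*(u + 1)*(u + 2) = u^4 - 3*u^3 - 7*u^2 + 15*u + 18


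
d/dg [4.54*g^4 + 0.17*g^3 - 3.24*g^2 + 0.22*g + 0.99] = 18.16*g^3 + 0.51*g^2 - 6.48*g + 0.22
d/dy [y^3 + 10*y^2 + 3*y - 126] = 3*y^2 + 20*y + 3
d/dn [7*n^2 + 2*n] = 14*n + 2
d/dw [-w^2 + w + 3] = 1 - 2*w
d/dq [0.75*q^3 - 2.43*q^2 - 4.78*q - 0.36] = 2.25*q^2 - 4.86*q - 4.78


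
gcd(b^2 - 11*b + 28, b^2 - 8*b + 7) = b - 7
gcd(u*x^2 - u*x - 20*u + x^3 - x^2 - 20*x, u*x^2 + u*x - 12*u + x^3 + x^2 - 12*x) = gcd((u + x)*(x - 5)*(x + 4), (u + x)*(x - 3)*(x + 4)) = u*x + 4*u + x^2 + 4*x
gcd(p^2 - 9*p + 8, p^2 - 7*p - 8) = p - 8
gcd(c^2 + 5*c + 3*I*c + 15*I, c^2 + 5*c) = c + 5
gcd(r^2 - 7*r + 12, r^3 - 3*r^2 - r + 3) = r - 3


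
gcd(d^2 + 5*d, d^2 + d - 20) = d + 5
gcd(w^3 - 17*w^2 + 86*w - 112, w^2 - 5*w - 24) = w - 8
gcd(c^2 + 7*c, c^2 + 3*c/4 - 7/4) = 1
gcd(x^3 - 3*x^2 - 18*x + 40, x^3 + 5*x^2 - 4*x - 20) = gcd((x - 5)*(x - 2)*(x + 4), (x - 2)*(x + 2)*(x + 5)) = x - 2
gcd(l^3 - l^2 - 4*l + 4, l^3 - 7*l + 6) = l^2 - 3*l + 2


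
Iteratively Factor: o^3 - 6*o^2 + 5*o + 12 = (o - 3)*(o^2 - 3*o - 4) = (o - 4)*(o - 3)*(o + 1)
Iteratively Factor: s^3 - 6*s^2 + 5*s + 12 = (s + 1)*(s^2 - 7*s + 12) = (s - 4)*(s + 1)*(s - 3)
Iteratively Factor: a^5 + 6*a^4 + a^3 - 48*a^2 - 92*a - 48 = (a + 1)*(a^4 + 5*a^3 - 4*a^2 - 44*a - 48) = (a + 1)*(a + 2)*(a^3 + 3*a^2 - 10*a - 24) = (a + 1)*(a + 2)*(a + 4)*(a^2 - a - 6) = (a + 1)*(a + 2)^2*(a + 4)*(a - 3)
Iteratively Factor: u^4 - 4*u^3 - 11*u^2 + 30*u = (u - 2)*(u^3 - 2*u^2 - 15*u) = (u - 5)*(u - 2)*(u^2 + 3*u) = u*(u - 5)*(u - 2)*(u + 3)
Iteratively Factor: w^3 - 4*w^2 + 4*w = (w - 2)*(w^2 - 2*w) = (w - 2)^2*(w)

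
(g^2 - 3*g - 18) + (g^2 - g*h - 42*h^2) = 2*g^2 - g*h - 3*g - 42*h^2 - 18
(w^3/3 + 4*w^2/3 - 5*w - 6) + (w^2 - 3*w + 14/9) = w^3/3 + 7*w^2/3 - 8*w - 40/9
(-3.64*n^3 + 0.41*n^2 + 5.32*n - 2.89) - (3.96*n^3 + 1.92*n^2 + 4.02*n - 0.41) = -7.6*n^3 - 1.51*n^2 + 1.3*n - 2.48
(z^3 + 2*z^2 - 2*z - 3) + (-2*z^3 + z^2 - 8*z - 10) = -z^3 + 3*z^2 - 10*z - 13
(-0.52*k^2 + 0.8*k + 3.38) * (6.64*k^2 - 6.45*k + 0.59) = -3.4528*k^4 + 8.666*k^3 + 16.9764*k^2 - 21.329*k + 1.9942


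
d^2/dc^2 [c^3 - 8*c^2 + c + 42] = 6*c - 16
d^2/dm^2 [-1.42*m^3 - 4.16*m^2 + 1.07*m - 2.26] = -8.52*m - 8.32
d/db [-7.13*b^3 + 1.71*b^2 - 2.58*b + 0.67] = -21.39*b^2 + 3.42*b - 2.58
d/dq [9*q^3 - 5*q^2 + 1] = q*(27*q - 10)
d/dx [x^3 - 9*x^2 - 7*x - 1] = 3*x^2 - 18*x - 7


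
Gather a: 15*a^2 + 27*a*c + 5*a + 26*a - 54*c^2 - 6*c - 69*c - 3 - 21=15*a^2 + a*(27*c + 31) - 54*c^2 - 75*c - 24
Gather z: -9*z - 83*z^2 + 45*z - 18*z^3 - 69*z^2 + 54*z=-18*z^3 - 152*z^2 + 90*z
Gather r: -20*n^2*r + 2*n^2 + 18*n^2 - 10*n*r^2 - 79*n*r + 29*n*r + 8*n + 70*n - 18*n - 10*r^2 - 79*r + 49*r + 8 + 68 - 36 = 20*n^2 + 60*n + r^2*(-10*n - 10) + r*(-20*n^2 - 50*n - 30) + 40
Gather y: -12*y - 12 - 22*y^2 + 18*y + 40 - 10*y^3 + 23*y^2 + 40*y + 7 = -10*y^3 + y^2 + 46*y + 35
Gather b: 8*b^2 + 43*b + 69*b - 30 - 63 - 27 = 8*b^2 + 112*b - 120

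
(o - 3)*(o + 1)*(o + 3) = o^3 + o^2 - 9*o - 9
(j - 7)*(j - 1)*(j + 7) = j^3 - j^2 - 49*j + 49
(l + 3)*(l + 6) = l^2 + 9*l + 18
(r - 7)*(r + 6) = r^2 - r - 42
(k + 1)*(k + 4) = k^2 + 5*k + 4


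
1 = 1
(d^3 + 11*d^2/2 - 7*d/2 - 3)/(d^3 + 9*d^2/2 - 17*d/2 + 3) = (2*d + 1)/(2*d - 1)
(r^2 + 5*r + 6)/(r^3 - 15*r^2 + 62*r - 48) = (r^2 + 5*r + 6)/(r^3 - 15*r^2 + 62*r - 48)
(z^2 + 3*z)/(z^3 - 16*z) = (z + 3)/(z^2 - 16)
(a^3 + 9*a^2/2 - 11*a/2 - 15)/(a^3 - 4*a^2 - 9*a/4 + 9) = 2*(a^2 + 3*a - 10)/(2*a^2 - 11*a + 12)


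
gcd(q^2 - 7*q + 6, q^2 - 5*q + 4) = q - 1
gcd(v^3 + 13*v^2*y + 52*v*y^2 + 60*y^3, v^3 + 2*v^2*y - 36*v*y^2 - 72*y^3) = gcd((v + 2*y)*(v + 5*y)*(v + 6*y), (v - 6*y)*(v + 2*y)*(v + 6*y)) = v^2 + 8*v*y + 12*y^2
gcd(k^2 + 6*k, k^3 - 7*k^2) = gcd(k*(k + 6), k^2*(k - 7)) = k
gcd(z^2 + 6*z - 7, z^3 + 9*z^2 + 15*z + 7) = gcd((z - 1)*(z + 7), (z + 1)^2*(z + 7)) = z + 7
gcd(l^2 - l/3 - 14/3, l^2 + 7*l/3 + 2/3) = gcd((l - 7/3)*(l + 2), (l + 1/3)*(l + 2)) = l + 2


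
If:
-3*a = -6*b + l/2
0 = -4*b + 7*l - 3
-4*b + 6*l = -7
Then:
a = 191/6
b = 67/4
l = 10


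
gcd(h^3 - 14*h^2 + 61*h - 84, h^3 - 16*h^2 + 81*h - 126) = h^2 - 10*h + 21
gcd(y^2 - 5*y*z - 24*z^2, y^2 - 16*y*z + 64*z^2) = y - 8*z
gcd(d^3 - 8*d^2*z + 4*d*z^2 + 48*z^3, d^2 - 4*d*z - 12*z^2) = -d^2 + 4*d*z + 12*z^2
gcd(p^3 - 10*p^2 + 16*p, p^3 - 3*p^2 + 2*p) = p^2 - 2*p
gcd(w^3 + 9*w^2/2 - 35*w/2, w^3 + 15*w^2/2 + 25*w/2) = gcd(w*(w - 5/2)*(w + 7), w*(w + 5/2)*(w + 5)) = w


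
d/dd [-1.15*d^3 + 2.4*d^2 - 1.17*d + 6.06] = -3.45*d^2 + 4.8*d - 1.17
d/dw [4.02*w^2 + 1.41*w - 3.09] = 8.04*w + 1.41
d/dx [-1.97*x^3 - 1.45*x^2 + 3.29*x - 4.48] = -5.91*x^2 - 2.9*x + 3.29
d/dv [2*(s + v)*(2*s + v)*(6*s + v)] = 40*s^2 + 36*s*v + 6*v^2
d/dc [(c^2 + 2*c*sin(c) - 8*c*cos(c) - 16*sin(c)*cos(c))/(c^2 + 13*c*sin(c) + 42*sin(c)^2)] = (2*(c^2 + 13*c*sin(c) + 42*sin(c)^2)*(4*c*sin(c) + c*cos(c) + c + sin(c) - 4*cos(c) - 8*cos(2*c)) - (c^2 + 2*c*sin(c) - 8*c*cos(c) - 8*sin(2*c))*(13*c*cos(c) + 2*c + 13*sin(c) + 42*sin(2*c)))/((c + 6*sin(c))^2*(c + 7*sin(c))^2)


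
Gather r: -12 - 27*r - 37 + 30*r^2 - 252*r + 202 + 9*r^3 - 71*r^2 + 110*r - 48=9*r^3 - 41*r^2 - 169*r + 105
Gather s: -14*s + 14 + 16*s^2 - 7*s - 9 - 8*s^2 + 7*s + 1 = 8*s^2 - 14*s + 6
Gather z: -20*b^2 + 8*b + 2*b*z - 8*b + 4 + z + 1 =-20*b^2 + z*(2*b + 1) + 5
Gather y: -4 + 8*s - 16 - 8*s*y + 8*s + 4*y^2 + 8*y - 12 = 16*s + 4*y^2 + y*(8 - 8*s) - 32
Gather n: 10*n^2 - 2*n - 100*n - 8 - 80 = 10*n^2 - 102*n - 88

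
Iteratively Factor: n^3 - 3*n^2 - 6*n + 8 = (n - 1)*(n^2 - 2*n - 8) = (n - 1)*(n + 2)*(n - 4)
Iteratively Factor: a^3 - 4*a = (a)*(a^2 - 4) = a*(a - 2)*(a + 2)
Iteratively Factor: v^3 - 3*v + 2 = (v - 1)*(v^2 + v - 2) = (v - 1)*(v + 2)*(v - 1)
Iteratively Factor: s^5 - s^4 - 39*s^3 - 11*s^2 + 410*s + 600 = (s - 5)*(s^4 + 4*s^3 - 19*s^2 - 106*s - 120) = (s - 5)*(s + 2)*(s^3 + 2*s^2 - 23*s - 60) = (s - 5)^2*(s + 2)*(s^2 + 7*s + 12) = (s - 5)^2*(s + 2)*(s + 3)*(s + 4)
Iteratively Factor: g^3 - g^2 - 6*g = (g - 3)*(g^2 + 2*g) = g*(g - 3)*(g + 2)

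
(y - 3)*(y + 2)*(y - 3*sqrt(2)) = y^3 - 3*sqrt(2)*y^2 - y^2 - 6*y + 3*sqrt(2)*y + 18*sqrt(2)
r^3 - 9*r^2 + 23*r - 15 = (r - 5)*(r - 3)*(r - 1)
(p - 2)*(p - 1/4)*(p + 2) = p^3 - p^2/4 - 4*p + 1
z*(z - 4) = z^2 - 4*z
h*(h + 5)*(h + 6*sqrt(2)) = h^3 + 5*h^2 + 6*sqrt(2)*h^2 + 30*sqrt(2)*h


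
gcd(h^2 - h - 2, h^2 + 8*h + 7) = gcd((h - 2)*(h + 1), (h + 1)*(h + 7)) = h + 1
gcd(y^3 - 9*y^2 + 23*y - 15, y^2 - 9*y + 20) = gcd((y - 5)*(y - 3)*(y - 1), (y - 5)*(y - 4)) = y - 5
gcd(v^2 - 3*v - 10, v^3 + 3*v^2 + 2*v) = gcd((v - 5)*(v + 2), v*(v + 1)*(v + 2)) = v + 2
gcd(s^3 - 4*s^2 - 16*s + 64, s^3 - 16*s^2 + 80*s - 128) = s^2 - 8*s + 16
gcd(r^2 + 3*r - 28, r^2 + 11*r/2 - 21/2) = r + 7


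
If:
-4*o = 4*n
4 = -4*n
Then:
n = -1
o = 1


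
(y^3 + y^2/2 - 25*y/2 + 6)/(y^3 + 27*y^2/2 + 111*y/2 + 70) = (2*y^2 - 7*y + 3)/(2*y^2 + 19*y + 35)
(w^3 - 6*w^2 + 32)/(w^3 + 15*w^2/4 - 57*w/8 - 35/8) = 8*(w^3 - 6*w^2 + 32)/(8*w^3 + 30*w^2 - 57*w - 35)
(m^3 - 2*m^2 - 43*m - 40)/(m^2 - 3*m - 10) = (-m^3 + 2*m^2 + 43*m + 40)/(-m^2 + 3*m + 10)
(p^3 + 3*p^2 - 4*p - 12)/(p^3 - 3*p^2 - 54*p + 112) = (p^2 + 5*p + 6)/(p^2 - p - 56)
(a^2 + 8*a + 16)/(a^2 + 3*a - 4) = (a + 4)/(a - 1)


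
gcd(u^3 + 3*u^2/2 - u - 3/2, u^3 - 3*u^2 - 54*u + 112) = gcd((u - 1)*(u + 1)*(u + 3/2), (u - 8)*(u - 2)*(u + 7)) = 1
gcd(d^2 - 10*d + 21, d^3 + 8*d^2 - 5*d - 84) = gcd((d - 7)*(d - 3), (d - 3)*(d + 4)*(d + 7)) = d - 3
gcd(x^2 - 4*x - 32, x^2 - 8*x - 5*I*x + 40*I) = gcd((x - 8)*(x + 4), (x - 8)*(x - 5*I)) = x - 8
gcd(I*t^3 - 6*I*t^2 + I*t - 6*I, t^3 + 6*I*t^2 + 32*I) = 1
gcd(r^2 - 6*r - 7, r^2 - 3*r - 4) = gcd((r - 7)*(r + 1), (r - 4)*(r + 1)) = r + 1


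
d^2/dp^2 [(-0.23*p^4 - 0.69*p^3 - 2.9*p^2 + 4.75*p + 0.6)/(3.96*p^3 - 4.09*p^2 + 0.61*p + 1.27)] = (4.26325641456066e-14*p^7 - 119.888062*p^6 + 467.309442*p^5 - 258.362028*p^4 + 159.665882*p^3 - 315.786762*p^2 + 114.273384*p - 10.03479)/(62.099136*p^9 - 192.413232*p^8 + 227.427156*p^7 - 67.949857*p^6 - 88.383597*p^5 + 77.575266*p^4 + 0.377095000000001*p^3 - 18.372582*p^2 + 2.951607*p + 2.048383)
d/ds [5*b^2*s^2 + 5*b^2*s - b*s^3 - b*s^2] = b*(10*b*s + 5*b - 3*s^2 - 2*s)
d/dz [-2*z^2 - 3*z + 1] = -4*z - 3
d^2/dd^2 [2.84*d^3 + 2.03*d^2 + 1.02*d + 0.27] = 17.04*d + 4.06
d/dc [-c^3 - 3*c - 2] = -3*c^2 - 3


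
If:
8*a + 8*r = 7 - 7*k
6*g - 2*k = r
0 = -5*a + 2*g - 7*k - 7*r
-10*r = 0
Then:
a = 133/47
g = -35/47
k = -105/47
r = 0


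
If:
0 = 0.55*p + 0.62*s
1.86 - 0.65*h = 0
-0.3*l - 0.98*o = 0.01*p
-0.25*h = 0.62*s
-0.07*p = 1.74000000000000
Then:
No Solution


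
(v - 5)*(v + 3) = v^2 - 2*v - 15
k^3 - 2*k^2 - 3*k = k*(k - 3)*(k + 1)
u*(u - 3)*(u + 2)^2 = u^4 + u^3 - 8*u^2 - 12*u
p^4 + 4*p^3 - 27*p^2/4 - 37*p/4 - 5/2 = (p - 2)*(p + 1/2)^2*(p + 5)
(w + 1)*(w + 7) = w^2 + 8*w + 7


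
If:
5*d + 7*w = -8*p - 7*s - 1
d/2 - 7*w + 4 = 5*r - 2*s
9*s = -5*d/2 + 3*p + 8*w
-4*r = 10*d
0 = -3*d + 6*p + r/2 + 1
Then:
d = -10292/48593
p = -15389/48593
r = 25730/48593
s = 7267/48593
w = 10730/48593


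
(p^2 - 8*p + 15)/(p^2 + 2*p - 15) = (p - 5)/(p + 5)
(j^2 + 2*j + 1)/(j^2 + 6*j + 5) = (j + 1)/(j + 5)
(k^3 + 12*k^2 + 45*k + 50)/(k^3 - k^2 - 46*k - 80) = (k + 5)/(k - 8)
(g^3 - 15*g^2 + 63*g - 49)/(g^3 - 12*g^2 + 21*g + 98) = (g - 1)/(g + 2)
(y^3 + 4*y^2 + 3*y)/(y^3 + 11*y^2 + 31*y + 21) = y/(y + 7)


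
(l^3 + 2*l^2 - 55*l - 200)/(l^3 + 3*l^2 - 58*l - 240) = (l + 5)/(l + 6)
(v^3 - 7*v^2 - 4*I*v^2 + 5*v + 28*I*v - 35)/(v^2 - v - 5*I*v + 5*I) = (v^2 + v*(-7 + I) - 7*I)/(v - 1)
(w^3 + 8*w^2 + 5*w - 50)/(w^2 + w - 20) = (w^2 + 3*w - 10)/(w - 4)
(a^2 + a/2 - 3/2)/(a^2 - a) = (a + 3/2)/a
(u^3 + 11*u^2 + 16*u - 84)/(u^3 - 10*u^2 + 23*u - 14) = (u^2 + 13*u + 42)/(u^2 - 8*u + 7)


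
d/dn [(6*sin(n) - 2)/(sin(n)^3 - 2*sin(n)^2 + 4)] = 2*(-6*sin(n)^3 + 9*sin(n)^2 - 4*sin(n) + 12)*cos(n)/(sin(n)^3 - 2*sin(n)^2 + 4)^2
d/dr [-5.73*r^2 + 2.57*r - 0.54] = 2.57 - 11.46*r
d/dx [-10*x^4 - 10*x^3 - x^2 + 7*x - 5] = -40*x^3 - 30*x^2 - 2*x + 7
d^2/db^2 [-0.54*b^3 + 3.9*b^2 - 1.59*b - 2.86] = 7.8 - 3.24*b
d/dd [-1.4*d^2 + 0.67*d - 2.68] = 0.67 - 2.8*d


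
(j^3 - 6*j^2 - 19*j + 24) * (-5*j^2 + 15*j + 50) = -5*j^5 + 45*j^4 + 55*j^3 - 705*j^2 - 590*j + 1200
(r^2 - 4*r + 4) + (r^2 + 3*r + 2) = 2*r^2 - r + 6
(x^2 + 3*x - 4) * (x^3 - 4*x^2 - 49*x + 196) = x^5 - x^4 - 65*x^3 + 65*x^2 + 784*x - 784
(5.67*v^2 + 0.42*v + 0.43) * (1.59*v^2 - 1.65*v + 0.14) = 9.0153*v^4 - 8.6877*v^3 + 0.7845*v^2 - 0.6507*v + 0.0602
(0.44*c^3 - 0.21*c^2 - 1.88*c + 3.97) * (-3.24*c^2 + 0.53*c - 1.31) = -1.4256*c^5 + 0.9136*c^4 + 5.4035*c^3 - 13.5841*c^2 + 4.5669*c - 5.2007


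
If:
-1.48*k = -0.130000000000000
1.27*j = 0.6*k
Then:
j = 0.04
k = 0.09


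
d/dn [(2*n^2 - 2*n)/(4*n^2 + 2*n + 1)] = 2*(6*n^2 + 2*n - 1)/(16*n^4 + 16*n^3 + 12*n^2 + 4*n + 1)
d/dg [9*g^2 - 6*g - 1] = 18*g - 6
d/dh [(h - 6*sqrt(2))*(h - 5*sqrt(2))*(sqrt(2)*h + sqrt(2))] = 3*sqrt(2)*h^2 - 44*h + 2*sqrt(2)*h - 22 + 60*sqrt(2)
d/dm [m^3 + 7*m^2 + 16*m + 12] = 3*m^2 + 14*m + 16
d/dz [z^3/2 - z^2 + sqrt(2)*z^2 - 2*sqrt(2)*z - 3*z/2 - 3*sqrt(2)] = 3*z^2/2 - 2*z + 2*sqrt(2)*z - 2*sqrt(2) - 3/2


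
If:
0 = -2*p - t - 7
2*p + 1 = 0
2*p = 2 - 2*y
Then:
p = -1/2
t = -6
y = 3/2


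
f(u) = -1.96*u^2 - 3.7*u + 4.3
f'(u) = -3.92*u - 3.7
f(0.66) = 1.00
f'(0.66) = -6.29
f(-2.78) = -0.56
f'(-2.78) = 7.20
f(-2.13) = 3.29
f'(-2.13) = 4.65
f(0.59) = 1.43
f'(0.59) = -6.01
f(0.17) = 3.61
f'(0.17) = -4.37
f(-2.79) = -0.63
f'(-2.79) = 7.24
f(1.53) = -5.95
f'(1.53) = -9.70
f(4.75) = -57.50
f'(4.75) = -22.32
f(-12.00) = -233.54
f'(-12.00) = 43.34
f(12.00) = -322.34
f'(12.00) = -50.74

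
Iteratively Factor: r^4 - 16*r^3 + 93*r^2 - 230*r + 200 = (r - 4)*(r^3 - 12*r^2 + 45*r - 50) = (r - 5)*(r - 4)*(r^2 - 7*r + 10) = (r - 5)^2*(r - 4)*(r - 2)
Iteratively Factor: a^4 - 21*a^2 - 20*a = (a + 4)*(a^3 - 4*a^2 - 5*a) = (a + 1)*(a + 4)*(a^2 - 5*a) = (a - 5)*(a + 1)*(a + 4)*(a)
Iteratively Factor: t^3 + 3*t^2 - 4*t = (t + 4)*(t^2 - t) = t*(t + 4)*(t - 1)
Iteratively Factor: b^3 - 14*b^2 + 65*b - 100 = (b - 5)*(b^2 - 9*b + 20) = (b - 5)*(b - 4)*(b - 5)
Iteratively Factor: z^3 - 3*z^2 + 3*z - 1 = (z - 1)*(z^2 - 2*z + 1) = (z - 1)^2*(z - 1)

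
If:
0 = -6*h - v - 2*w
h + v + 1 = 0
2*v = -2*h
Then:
No Solution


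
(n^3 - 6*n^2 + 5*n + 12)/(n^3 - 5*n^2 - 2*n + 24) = (n + 1)/(n + 2)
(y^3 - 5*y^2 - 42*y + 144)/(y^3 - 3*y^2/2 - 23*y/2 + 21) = 2*(y^2 - 2*y - 48)/(2*y^2 + 3*y - 14)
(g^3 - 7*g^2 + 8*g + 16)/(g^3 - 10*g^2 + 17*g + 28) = (g - 4)/(g - 7)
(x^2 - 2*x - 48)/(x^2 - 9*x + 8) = (x + 6)/(x - 1)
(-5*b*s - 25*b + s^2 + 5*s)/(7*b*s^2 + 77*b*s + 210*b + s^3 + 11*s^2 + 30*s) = (-5*b + s)/(7*b*s + 42*b + s^2 + 6*s)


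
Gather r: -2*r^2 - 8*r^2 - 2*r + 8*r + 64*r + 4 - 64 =-10*r^2 + 70*r - 60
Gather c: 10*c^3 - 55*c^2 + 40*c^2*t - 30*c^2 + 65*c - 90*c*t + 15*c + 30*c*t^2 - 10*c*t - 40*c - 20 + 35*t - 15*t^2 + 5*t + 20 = 10*c^3 + c^2*(40*t - 85) + c*(30*t^2 - 100*t + 40) - 15*t^2 + 40*t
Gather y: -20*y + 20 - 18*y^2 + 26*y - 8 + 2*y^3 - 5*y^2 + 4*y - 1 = 2*y^3 - 23*y^2 + 10*y + 11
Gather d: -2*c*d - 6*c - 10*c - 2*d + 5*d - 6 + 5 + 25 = -16*c + d*(3 - 2*c) + 24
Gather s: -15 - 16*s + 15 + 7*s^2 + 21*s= 7*s^2 + 5*s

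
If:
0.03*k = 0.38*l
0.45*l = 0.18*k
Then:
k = 0.00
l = 0.00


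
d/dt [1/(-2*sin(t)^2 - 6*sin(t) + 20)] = (2*sin(t) + 3)*cos(t)/(2*(sin(t)^2 + 3*sin(t) - 10)^2)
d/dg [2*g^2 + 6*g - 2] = 4*g + 6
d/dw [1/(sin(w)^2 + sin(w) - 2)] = -(2*sin(w) + 1)*cos(w)/(sin(w)^2 + sin(w) - 2)^2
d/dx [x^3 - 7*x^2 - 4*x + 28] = 3*x^2 - 14*x - 4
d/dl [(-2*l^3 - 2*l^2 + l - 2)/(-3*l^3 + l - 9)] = (-6*l^4 + 2*l^3 + 34*l^2 + 36*l - 7)/(9*l^6 - 6*l^4 + 54*l^3 + l^2 - 18*l + 81)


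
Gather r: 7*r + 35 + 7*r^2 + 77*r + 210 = 7*r^2 + 84*r + 245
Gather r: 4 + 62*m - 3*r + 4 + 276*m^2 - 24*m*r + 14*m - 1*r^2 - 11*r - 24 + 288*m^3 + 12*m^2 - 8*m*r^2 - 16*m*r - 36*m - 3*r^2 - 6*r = 288*m^3 + 288*m^2 + 40*m + r^2*(-8*m - 4) + r*(-40*m - 20) - 16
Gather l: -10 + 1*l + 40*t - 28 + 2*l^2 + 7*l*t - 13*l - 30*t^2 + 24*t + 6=2*l^2 + l*(7*t - 12) - 30*t^2 + 64*t - 32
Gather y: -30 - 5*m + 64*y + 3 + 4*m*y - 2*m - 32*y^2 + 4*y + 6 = -7*m - 32*y^2 + y*(4*m + 68) - 21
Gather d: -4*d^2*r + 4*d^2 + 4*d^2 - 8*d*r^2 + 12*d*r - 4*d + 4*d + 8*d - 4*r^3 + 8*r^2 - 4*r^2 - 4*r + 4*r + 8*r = d^2*(8 - 4*r) + d*(-8*r^2 + 12*r + 8) - 4*r^3 + 4*r^2 + 8*r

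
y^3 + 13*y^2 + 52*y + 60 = (y + 2)*(y + 5)*(y + 6)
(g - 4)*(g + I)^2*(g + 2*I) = g^4 - 4*g^3 + 4*I*g^3 - 5*g^2 - 16*I*g^2 + 20*g - 2*I*g + 8*I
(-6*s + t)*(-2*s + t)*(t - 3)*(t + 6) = 12*s^2*t^2 + 36*s^2*t - 216*s^2 - 8*s*t^3 - 24*s*t^2 + 144*s*t + t^4 + 3*t^3 - 18*t^2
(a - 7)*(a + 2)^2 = a^3 - 3*a^2 - 24*a - 28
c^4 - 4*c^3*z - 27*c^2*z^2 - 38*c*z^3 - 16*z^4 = (c - 8*z)*(c + z)^2*(c + 2*z)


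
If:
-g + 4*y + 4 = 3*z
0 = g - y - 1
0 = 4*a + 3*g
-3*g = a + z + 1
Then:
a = 3/13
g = -4/13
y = -17/13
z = -4/13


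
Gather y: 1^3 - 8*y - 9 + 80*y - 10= 72*y - 18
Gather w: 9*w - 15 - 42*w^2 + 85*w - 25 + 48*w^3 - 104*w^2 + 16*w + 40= 48*w^3 - 146*w^2 + 110*w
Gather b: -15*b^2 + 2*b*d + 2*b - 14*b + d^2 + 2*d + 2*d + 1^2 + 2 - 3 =-15*b^2 + b*(2*d - 12) + d^2 + 4*d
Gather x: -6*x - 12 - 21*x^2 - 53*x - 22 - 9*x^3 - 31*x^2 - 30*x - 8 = -9*x^3 - 52*x^2 - 89*x - 42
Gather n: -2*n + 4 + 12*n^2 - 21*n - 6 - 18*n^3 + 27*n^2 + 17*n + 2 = -18*n^3 + 39*n^2 - 6*n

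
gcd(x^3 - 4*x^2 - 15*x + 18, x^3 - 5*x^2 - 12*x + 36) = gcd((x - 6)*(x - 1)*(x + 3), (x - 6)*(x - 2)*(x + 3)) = x^2 - 3*x - 18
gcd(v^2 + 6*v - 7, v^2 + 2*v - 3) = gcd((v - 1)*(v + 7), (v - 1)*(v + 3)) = v - 1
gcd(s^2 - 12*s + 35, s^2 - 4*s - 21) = s - 7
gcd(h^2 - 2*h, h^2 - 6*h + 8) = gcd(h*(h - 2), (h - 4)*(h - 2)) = h - 2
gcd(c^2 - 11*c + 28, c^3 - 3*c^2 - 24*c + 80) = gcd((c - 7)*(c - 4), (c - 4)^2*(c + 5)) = c - 4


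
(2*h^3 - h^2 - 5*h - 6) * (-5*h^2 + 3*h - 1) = -10*h^5 + 11*h^4 + 20*h^3 + 16*h^2 - 13*h + 6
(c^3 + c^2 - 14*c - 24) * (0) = 0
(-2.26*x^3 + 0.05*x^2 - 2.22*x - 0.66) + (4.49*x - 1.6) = -2.26*x^3 + 0.05*x^2 + 2.27*x - 2.26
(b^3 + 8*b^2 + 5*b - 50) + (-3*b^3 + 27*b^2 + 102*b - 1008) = -2*b^3 + 35*b^2 + 107*b - 1058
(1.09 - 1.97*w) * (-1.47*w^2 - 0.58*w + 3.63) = 2.8959*w^3 - 0.4597*w^2 - 7.7833*w + 3.9567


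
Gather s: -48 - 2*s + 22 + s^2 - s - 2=s^2 - 3*s - 28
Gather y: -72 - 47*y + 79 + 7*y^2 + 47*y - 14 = 7*y^2 - 7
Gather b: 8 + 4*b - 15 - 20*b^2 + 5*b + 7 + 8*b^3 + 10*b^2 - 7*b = 8*b^3 - 10*b^2 + 2*b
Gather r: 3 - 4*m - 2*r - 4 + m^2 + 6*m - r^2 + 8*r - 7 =m^2 + 2*m - r^2 + 6*r - 8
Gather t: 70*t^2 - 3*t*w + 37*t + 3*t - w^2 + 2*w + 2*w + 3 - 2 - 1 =70*t^2 + t*(40 - 3*w) - w^2 + 4*w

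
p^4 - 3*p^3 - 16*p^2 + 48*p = p*(p - 4)*(p - 3)*(p + 4)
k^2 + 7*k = k*(k + 7)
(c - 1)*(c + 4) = c^2 + 3*c - 4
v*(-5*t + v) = -5*t*v + v^2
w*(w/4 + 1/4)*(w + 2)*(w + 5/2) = w^4/4 + 11*w^3/8 + 19*w^2/8 + 5*w/4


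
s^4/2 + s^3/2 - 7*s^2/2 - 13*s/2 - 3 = (s/2 + 1/2)*(s - 3)*(s + 1)*(s + 2)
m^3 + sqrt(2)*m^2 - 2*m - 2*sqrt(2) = (m - sqrt(2))*(m + sqrt(2))^2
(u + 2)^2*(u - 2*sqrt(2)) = u^3 - 2*sqrt(2)*u^2 + 4*u^2 - 8*sqrt(2)*u + 4*u - 8*sqrt(2)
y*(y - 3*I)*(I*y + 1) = I*y^3 + 4*y^2 - 3*I*y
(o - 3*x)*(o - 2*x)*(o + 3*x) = o^3 - 2*o^2*x - 9*o*x^2 + 18*x^3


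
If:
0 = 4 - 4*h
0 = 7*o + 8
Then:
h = 1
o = -8/7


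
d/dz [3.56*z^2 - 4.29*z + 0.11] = 7.12*z - 4.29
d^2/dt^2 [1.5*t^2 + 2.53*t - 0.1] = 3.00000000000000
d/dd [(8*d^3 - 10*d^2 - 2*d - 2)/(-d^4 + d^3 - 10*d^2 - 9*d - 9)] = 4*d*(2*d^5 - 5*d^4 - 19*d^3 - 37*d^2 - 35*d + 35)/(d^8 - 2*d^7 + 21*d^6 - 2*d^5 + 100*d^4 + 162*d^3 + 261*d^2 + 162*d + 81)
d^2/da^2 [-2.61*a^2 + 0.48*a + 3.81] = -5.22000000000000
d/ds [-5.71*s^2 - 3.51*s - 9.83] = -11.42*s - 3.51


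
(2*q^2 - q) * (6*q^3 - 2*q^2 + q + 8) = 12*q^5 - 10*q^4 + 4*q^3 + 15*q^2 - 8*q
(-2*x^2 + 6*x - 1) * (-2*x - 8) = 4*x^3 + 4*x^2 - 46*x + 8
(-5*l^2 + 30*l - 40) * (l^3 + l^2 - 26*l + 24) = -5*l^5 + 25*l^4 + 120*l^3 - 940*l^2 + 1760*l - 960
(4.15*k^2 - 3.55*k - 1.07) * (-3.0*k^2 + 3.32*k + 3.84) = -12.45*k^4 + 24.428*k^3 + 7.36*k^2 - 17.1844*k - 4.1088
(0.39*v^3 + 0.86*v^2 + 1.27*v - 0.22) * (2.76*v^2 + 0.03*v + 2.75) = 1.0764*v^5 + 2.3853*v^4 + 4.6035*v^3 + 1.7959*v^2 + 3.4859*v - 0.605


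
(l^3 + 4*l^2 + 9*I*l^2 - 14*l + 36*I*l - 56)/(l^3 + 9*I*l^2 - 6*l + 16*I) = (l^2 + l*(4 + 7*I) + 28*I)/(l^2 + 7*I*l + 8)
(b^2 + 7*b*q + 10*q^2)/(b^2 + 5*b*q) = (b + 2*q)/b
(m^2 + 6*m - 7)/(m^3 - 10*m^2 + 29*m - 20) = (m + 7)/(m^2 - 9*m + 20)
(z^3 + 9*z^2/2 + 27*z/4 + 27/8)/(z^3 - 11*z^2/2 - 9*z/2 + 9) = (z^2 + 3*z + 9/4)/(z^2 - 7*z + 6)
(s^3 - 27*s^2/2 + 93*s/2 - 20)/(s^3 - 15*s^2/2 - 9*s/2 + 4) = (s - 5)/(s + 1)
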